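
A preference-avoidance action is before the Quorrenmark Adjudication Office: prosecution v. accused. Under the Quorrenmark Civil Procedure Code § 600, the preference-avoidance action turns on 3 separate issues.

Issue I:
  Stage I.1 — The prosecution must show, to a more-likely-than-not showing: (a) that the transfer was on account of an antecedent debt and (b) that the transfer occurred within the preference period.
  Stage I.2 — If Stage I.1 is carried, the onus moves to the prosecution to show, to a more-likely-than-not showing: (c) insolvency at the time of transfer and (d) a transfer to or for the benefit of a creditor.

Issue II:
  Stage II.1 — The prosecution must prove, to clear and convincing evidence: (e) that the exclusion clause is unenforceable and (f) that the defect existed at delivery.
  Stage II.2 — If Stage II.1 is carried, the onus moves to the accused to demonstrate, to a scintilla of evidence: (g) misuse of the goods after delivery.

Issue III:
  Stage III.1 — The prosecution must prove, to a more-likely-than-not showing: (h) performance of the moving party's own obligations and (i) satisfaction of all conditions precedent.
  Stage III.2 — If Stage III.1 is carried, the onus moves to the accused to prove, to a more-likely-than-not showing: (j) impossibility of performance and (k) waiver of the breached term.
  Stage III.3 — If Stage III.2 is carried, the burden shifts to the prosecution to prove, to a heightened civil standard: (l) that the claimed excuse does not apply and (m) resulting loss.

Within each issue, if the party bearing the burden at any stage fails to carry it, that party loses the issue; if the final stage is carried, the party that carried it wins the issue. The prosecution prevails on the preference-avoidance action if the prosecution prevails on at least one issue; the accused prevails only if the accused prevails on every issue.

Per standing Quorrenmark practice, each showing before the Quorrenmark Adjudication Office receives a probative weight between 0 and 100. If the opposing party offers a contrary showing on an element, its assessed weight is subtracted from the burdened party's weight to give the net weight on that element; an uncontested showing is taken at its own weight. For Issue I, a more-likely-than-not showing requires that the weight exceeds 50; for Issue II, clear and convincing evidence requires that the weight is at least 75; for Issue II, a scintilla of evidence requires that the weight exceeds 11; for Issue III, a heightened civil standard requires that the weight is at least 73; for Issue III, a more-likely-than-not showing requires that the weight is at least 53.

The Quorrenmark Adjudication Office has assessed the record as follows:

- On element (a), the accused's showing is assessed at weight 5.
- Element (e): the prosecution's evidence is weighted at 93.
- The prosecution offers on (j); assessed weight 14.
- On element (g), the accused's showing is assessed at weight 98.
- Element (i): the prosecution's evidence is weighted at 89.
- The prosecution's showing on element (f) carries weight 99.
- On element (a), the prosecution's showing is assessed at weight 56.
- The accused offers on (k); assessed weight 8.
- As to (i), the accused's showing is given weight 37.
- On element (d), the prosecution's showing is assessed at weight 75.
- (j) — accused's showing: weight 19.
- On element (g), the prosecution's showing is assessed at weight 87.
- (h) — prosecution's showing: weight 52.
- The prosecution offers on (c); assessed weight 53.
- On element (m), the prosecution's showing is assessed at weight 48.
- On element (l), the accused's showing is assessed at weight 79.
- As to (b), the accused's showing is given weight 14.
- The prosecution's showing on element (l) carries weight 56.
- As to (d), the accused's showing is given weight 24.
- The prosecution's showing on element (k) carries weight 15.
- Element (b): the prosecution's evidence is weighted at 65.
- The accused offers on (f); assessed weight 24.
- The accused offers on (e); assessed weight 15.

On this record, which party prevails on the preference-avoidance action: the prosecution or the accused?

— Issue I —
At Stage I.1 the prosecution must meet a more-likely-than-not showing (weight exceeds 50): on (a) the weight is 56 less the opposing 5 gives net 51, > 50, so (a) meets the standard; on (b) the weight is 65 less the opposing 14 gives net 51, which does exceed 50, so (b) meets the standard.
  Stage I.1 carried; the burden remains with the prosecution.
At Stage I.2 the prosecution must meet a more-likely-than-not showing (weight exceeds 50): on (c) the weight is 53, > 50, so (c) meets the standard; on (d) the weight is 75 less the opposing 24 gives net 51, which does exceed 50, so (d) meets the standard.
  The prosecution carries the last stage.
With every stage satisfied, the prosecution prevails on this issue.
— Issue II —
Stage II.1 (prosecution, clear and convincing evidence, weight is at least 75): (e) net 93−15=78 ≥ 75 — meets; (f) net 99−24=75 ≥ 75 — meets.
  Stage II.1 carried; the burden shifts to the accused.
Stage II.2 (accused, a scintilla of evidence, weight exceeds 11): (g) net 98−87=11 ≤ 11 — fails.
  Not every element is met, so the accused fails to carry Stage II.2.
So the prosecution prevails on this issue.
— Issue III —
At Stage III.1 the prosecution must meet a more-likely-than-not showing (weight is at least 53): on (h) the weight is 52, which does not reach 53, so (h) does not meet the standard; on (i) the weight is 89 less the opposing 37 gives net 52, which does not reach 53, so (i) does not meet the standard.
  Stage III.1 not carried; the prosecution fails its burden.
The accused prevails on this issue.
Per-issue: Issue I → prosecution; Issue II → prosecution; Issue III → accused. The prosecution must prevail on at least one issue; overall, the prosecution prevails.

prosecution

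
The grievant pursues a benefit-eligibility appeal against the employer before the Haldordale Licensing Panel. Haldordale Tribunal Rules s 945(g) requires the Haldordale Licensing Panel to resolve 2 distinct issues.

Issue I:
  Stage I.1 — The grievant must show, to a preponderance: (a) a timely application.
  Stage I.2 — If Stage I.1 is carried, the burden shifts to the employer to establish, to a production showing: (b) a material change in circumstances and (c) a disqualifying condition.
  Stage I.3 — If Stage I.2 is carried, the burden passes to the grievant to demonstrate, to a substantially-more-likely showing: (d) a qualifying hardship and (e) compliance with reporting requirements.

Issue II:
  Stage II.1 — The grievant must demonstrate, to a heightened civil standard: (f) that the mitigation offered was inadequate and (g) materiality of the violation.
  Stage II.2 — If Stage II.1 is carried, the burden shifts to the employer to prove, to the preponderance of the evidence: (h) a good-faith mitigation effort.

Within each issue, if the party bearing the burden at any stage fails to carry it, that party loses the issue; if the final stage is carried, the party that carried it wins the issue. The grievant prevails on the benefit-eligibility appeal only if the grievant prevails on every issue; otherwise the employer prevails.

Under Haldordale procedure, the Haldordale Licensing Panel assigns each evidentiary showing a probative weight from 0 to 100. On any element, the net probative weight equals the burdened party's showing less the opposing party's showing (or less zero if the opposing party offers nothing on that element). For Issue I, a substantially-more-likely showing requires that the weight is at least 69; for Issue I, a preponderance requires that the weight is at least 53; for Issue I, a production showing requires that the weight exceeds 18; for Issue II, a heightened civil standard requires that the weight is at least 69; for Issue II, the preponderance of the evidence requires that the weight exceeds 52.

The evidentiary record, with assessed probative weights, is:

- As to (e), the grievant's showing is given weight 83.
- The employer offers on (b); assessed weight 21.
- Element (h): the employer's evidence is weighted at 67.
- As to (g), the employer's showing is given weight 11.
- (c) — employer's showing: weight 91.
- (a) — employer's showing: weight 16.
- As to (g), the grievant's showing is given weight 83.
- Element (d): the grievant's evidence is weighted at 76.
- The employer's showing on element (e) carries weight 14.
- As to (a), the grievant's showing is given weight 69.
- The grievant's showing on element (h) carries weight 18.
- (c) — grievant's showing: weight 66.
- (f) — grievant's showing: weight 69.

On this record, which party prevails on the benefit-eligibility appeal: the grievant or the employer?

grievant

— Issue I —
At Stage I.1 the grievant must meet a preponderance (weight is at least 53): on (a) the weight is 69 less the opposing 16 gives net 53, which does reach 53, so (a) meets the standard.
  The grievant carries Stage I.1; the employer now bears the burden.
At Stage I.2 the employer must meet a production showing (weight exceeds 18): on (b) the weight is 21, which does exceed 18, so (b) meets the standard; on (c) the weight is 91 less the opposing 66 gives net 25, which does exceed 18, so (c) meets the standard.
  Stage I.2 is satisfied; the onus moves to the grievant.
At Stage I.3 the grievant must meet a substantially-more-likely showing (weight is at least 69): on (d) the weight is 76, ≥ 69, so (d) meets the standard; on (e) the weight is 83 less the opposing 14 gives net 69, which does reach 69, so (e) meets the standard.
  All elements met at the final stage.
With every stage satisfied, the grievant prevails on this issue.
— Issue II —
Stage II.1 (grievant, a heightened civil standard, weight is at least 69): (f) 69 ≥ 69 — meets; (g) net 83−11=72 ≥ 69 — meets.
  Stage II.1 carried; the burden shifts to the employer.
Stage II.2 (employer, the preponderance of the evidence, weight exceeds 52): (h) net 67−18=49 ≤ 52 — fails.
  Not every element is met, so the employer fails to carry Stage II.2.
So the grievant prevails on this issue.
Per-issue: Issue I → grievant; Issue II → grievant. The grievant must prevail on every issue; overall, the grievant prevails.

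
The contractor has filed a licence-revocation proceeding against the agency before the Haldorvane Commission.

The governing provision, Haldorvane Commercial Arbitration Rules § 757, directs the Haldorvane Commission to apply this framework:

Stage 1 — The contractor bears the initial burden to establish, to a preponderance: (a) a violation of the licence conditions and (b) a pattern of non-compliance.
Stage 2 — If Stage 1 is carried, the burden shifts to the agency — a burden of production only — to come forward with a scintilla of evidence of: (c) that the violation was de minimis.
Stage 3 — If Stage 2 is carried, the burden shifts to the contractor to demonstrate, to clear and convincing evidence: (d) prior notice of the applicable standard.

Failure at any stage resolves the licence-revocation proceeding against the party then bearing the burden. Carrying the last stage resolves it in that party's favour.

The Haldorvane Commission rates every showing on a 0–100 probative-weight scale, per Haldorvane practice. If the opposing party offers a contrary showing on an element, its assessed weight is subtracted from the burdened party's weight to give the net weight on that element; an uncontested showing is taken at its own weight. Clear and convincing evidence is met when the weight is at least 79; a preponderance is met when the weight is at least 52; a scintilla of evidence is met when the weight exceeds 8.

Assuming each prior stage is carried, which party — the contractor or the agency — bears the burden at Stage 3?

contractor

Stage 3's rule assigns the burden to the contractor (to clear and convincing evidence).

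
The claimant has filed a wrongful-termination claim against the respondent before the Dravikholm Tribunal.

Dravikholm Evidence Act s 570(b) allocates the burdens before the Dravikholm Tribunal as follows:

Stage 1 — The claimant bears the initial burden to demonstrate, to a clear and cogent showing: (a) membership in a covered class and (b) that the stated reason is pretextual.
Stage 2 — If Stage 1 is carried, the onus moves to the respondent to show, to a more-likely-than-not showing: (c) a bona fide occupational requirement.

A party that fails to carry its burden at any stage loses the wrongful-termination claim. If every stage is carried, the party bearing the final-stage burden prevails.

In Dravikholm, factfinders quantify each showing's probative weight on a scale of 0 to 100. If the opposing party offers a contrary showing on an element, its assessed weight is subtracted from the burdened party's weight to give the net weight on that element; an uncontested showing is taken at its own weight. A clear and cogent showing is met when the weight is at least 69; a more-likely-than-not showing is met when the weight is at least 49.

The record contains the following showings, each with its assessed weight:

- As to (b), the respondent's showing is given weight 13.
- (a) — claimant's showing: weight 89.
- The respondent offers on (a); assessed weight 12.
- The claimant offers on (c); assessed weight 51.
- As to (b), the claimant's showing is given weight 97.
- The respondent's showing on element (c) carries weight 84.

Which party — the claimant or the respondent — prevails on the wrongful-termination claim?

Stage 1 — burden on claimant; standard: a clear and cogent showing (weight is at least 69).
    (a): 89 − 12 = 77 ≥ 69 [met]
    (b): 97 − 13 = 84 ≥ 69 [met]
  The claimant carries Stage 1; the respondent now bears the burden.
Stage 2 — burden on respondent; standard: a more-likely-than-not showing (weight is at least 49).
    (c): 84 − 51 = 33 < 49 [not met]
  The respondent does not carry Stage 2.
The analysis ends at Stage 2; the claimant prevails.

claimant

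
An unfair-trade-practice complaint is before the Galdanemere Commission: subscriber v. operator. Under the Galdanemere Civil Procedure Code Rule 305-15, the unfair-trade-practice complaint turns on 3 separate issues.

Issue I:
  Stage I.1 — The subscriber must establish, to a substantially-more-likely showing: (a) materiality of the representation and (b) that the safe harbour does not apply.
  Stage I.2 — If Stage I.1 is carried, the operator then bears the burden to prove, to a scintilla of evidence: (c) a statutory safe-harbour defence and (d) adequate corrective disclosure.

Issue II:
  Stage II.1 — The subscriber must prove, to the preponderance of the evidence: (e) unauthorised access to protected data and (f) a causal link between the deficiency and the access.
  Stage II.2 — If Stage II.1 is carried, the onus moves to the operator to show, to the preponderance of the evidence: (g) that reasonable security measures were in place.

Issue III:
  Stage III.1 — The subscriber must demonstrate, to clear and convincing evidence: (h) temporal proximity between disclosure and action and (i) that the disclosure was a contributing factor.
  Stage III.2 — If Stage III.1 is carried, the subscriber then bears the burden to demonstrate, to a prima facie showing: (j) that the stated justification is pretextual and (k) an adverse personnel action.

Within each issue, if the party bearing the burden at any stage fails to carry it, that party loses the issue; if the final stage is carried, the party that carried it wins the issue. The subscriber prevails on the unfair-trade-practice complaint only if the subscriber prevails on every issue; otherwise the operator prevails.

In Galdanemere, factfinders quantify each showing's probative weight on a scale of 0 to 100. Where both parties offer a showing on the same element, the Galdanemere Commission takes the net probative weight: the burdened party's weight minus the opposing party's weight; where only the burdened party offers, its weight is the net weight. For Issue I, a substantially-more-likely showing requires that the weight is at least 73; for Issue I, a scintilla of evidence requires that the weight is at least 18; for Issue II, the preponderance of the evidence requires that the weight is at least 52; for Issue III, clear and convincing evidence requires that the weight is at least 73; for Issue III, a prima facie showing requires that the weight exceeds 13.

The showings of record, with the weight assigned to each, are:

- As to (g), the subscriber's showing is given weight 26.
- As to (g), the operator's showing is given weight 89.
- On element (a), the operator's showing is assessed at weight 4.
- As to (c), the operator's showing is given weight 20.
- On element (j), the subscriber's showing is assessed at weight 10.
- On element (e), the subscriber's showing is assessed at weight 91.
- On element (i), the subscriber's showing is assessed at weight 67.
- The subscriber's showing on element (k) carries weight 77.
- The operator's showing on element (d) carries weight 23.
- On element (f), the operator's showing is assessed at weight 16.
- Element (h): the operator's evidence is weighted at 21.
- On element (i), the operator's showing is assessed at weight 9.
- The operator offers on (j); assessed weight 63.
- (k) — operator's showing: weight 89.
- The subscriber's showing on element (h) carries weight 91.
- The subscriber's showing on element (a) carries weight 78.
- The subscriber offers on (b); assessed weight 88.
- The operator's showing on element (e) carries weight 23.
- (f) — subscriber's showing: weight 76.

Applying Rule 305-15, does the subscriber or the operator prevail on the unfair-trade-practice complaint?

— Issue I —
At Stage I.1 the subscriber must meet a substantially-more-likely showing (weight is at least 73): on (a) the weight is 78 less the opposing 4 gives net 74, ≥ 73, so (a) meets the standard; on (b) the weight is 88, ≥ 73, so (b) meets the standard.
  Stage I.1 carried; the burden shifts to the operator.
At Stage I.2 the operator must meet a scintilla of evidence (weight is at least 18): on (c) the weight is 20, which does reach 18, so (c) meets the standard; on (d) the weight is 23, ≥ 18, so (d) meets the standard.
  Stage I.2 carried; the final stage is satisfied.
All stages carried — the operator prevails on this issue.
— Issue II —
Stage II.1 — burden on subscriber; standard: the preponderance of the evidence (weight is at least 52).
    (e): 91 − 23 = 68 ≥ 52 [met]
    (f): 76 − 16 = 60 ≥ 52 [met]
  Stage II.1 is satisfied; the onus moves to the operator.
Stage II.2 — burden on operator; standard: the preponderance of the evidence (weight is at least 52).
    (g): 89 − 26 = 63 ≥ 52 [met]
  The operator carries the last stage.
All stages carried — the operator prevails on this issue.
— Issue III —
Stage III.1 — burden on subscriber; standard: clear and convincing evidence (weight is at least 73).
    (h): 91 − 21 = 70 < 73 [not met]
    (i): 67 − 9 = 58 < 73 [not met]
  Stage III.1 not carried; the subscriber fails its burden.
The analysis ends at Stage III.1; the operator prevails on this issue.
Per-issue: Issue I → operator; Issue II → operator; Issue III → operator. The subscriber must prevail on every issue; overall, the operator prevails.

operator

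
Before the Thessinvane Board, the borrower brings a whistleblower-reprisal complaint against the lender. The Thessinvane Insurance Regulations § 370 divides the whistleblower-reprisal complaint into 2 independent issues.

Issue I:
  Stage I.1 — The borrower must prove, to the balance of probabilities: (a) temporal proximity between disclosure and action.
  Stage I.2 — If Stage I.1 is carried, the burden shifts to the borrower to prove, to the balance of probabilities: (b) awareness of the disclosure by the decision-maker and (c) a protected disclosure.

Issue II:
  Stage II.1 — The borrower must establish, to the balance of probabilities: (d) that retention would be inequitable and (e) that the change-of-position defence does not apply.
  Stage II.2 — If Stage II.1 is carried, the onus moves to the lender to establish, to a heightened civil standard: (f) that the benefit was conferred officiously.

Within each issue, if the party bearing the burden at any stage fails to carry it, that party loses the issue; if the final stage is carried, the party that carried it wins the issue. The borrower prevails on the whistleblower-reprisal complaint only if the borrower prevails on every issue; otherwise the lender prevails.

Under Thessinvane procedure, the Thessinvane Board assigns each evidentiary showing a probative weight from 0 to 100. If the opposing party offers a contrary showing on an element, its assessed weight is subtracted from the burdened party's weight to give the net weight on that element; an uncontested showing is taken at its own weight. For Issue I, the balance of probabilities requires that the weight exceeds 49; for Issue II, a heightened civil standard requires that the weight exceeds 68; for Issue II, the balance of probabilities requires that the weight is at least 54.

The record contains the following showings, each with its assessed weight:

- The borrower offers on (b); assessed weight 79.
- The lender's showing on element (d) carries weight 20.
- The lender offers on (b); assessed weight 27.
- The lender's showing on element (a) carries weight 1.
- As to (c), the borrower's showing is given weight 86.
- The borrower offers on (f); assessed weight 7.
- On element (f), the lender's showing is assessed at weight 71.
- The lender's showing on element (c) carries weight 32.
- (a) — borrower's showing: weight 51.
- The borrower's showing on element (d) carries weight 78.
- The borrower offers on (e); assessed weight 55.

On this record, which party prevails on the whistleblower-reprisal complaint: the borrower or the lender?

borrower

— Issue I —
Stage I.1 — burden on borrower; standard: the balance of probabilities (weight exceeds 49).
    (a): 51 − 1 = 50 > 49 [met]
  All elements met. The borrower retains the burden for Stage I.2.
Stage I.2 — burden on borrower; standard: the balance of probabilities (weight exceeds 49).
    (b): 79 − 27 = 52 > 49 [met]
    (c): 86 − 32 = 54 > 49 [met]
  The borrower carries the last stage.
Every stage carried; the borrower prevails on this issue.
— Issue II —
Stage II.1 (borrower, the balance of probabilities, weight is at least 54): (d) net 78−20=58 ≥ 54 — meets; (e) 55 ≥ 54 — meets.
  Stage II.1 is satisfied; the onus moves to the lender.
Stage II.2 (lender, a heightened civil standard, weight exceeds 68): (f) net 71−7=64 ≤ 68 — fails.
  Stage II.2 not carried; the lender fails its burden.
The borrower prevails on this issue.
Per-issue: Issue I → borrower; Issue II → borrower. The borrower must prevail on every issue; overall, the borrower prevails.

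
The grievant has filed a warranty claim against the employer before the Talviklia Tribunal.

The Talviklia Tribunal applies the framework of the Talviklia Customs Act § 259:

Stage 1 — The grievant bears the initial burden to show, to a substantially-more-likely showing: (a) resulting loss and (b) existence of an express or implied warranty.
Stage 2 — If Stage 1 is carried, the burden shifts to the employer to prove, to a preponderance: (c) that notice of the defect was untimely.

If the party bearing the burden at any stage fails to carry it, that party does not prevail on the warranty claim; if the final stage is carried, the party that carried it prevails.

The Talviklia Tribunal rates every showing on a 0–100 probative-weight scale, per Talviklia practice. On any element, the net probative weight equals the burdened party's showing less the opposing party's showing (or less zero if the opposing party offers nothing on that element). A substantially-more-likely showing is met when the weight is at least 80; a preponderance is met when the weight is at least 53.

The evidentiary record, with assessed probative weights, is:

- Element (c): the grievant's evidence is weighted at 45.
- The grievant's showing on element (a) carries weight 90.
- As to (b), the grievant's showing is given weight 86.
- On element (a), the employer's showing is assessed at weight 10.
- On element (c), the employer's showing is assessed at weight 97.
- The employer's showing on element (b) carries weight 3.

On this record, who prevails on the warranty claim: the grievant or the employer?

At Stage 1 the grievant must meet a substantially-more-likely showing (weight is at least 80): on (a) the weight is 90 less the opposing 10 gives net 80, ≥ 80, so (a) meets the standard; on (b) the weight is 86 less the opposing 3 gives net 83, ≥ 80, so (b) meets the standard.
  Stage 1 is satisfied; the onus moves to the employer.
At Stage 2 the employer must meet a preponderance (weight is at least 53): on (c) the weight is 97 less the opposing 45 gives net 52, which does not reach 53, so (c) does not meet the standard.
  Not every element is met, so the employer fails to carry Stage 2.
So the grievant prevails.

grievant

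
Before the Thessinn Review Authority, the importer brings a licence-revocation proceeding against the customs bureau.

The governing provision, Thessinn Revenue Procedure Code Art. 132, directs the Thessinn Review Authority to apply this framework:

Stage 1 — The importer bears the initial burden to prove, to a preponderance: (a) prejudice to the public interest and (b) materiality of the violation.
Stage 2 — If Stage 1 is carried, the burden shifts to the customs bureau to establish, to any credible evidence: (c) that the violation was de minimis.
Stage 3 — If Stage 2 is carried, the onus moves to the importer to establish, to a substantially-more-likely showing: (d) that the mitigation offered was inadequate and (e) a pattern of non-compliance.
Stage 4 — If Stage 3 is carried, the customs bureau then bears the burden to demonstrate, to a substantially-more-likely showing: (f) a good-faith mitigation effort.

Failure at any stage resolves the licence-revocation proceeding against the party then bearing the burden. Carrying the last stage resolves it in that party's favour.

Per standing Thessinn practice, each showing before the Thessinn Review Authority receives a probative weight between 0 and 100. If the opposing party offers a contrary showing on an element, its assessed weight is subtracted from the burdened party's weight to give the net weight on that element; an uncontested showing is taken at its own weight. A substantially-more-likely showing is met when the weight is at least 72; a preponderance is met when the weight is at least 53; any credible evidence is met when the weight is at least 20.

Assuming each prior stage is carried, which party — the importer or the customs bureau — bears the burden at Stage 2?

Stage 2's rule assigns the burden to the customs bureau (to any credible evidence).

customs bureau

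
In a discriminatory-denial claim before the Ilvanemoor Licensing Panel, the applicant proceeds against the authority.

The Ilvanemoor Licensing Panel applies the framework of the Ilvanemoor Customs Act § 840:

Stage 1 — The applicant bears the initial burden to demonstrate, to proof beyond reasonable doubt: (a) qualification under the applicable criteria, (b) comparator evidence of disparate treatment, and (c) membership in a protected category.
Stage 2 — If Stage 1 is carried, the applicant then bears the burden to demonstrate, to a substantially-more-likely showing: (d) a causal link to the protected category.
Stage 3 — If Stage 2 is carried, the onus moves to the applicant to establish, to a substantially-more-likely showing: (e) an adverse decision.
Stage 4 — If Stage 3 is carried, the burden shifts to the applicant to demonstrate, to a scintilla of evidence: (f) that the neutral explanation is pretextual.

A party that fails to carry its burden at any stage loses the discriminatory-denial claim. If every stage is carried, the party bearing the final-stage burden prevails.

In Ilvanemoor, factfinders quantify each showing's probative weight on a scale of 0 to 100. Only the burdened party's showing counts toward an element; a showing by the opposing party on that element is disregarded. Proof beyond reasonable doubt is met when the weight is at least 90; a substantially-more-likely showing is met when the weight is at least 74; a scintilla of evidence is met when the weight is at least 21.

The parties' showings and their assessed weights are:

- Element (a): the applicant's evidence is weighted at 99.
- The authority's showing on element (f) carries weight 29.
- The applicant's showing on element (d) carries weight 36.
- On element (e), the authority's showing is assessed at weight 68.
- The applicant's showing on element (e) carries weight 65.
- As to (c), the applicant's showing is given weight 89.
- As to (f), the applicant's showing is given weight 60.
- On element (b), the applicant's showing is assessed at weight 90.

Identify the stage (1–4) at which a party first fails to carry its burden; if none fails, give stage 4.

stage 1

At Stage 1 the applicant must meet proof beyond reasonable doubt (weight is at least 90): on (a) the weight is 99, ≥ 90, so (a) meets the standard; on (b) the weight is 90, which does reach 90, so (b) meets the standard; on (c) the weight is 89, < 90, so (c) does not meet the standard.
  Stage 1 not carried; the applicant fails its burden.
The analysis ends at Stage 1; the authority prevails.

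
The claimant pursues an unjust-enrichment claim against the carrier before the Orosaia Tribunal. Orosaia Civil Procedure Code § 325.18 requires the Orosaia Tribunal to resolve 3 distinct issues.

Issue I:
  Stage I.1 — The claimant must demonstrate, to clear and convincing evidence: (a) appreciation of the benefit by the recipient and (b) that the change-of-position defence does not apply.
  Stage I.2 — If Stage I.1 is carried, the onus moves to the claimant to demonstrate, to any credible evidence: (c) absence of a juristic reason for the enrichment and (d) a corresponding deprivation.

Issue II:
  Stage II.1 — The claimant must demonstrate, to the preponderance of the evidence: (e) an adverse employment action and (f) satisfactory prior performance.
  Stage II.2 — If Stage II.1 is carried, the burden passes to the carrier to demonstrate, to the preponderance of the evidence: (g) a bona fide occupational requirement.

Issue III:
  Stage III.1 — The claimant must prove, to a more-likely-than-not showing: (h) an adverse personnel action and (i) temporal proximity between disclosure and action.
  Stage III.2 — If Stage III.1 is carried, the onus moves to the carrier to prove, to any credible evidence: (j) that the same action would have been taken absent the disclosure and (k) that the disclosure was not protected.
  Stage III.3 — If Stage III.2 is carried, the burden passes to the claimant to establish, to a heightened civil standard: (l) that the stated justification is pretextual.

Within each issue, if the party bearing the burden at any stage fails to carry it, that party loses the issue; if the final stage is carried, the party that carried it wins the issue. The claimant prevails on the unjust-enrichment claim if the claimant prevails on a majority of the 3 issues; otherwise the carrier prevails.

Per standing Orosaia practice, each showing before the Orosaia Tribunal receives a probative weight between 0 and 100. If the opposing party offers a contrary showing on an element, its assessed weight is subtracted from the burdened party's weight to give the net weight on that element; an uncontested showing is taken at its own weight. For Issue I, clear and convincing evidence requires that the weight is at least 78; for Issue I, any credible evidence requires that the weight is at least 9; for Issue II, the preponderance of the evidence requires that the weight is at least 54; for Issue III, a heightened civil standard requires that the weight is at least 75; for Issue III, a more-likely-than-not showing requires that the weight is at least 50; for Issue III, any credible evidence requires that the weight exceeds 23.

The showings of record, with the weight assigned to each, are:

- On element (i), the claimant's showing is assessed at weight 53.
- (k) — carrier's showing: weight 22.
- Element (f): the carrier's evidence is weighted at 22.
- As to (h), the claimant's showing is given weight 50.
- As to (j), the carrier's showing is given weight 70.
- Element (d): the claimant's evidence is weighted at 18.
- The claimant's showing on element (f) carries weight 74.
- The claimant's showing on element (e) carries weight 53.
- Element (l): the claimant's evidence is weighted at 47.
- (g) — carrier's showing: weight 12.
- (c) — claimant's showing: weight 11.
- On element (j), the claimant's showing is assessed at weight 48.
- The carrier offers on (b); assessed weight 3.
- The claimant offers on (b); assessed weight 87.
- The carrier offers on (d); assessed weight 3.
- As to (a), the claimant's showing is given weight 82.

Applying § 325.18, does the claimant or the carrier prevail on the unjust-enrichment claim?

claimant

— Issue I —
At Stage I.1 the claimant must meet clear and convincing evidence (weight is at least 78): on (a) the weight is 82, which does reach 78, so (a) meets the standard; on (b) the weight is 87 less the opposing 3 gives net 84, ≥ 78, so (b) meets the standard.
  Stage I.1 is satisfied; the claimant continues to bear the burden.
At Stage I.2 the claimant must meet any credible evidence (weight is at least 9): on (c) the weight is 11, which does reach 9, so (c) meets the standard; on (d) the weight is 18 less the opposing 3 gives net 15, ≥ 9, so (d) meets the standard.
  All elements met at the final stage.
All stages carried — the claimant prevails on this issue.
— Issue II —
Stage II.1 (claimant, the preponderance of the evidence, weight is at least 54): (e) 53 < 54 — fails; (f) net 74−22=52 < 54 — fails.
  Not every element is met, so the claimant fails to carry Stage II.1.
The carrier prevails on this issue.
— Issue III —
At Stage III.1 the claimant must meet a more-likely-than-not showing (weight is at least 50): on (h) the weight is 50, which does reach 50, so (h) meets the standard; on (i) the weight is 53, ≥ 50, so (i) meets the standard.
  Stage III.1 carried; the burden shifts to the carrier.
At Stage III.2 the carrier must meet any credible evidence (weight exceeds 23): on (j) the weight is 70 less the opposing 48 gives net 22, which does not exceed 23, so (j) does not meet the standard; on (k) the weight is 22, ≤ 23, so (k) does not meet the standard.
  The carrier does not carry Stage III.2.
So the claimant prevails on this issue.
Per-issue: Issue I → claimant; Issue II → carrier; Issue III → claimant. The claimant must prevail on a majority of issues; overall, the claimant prevails.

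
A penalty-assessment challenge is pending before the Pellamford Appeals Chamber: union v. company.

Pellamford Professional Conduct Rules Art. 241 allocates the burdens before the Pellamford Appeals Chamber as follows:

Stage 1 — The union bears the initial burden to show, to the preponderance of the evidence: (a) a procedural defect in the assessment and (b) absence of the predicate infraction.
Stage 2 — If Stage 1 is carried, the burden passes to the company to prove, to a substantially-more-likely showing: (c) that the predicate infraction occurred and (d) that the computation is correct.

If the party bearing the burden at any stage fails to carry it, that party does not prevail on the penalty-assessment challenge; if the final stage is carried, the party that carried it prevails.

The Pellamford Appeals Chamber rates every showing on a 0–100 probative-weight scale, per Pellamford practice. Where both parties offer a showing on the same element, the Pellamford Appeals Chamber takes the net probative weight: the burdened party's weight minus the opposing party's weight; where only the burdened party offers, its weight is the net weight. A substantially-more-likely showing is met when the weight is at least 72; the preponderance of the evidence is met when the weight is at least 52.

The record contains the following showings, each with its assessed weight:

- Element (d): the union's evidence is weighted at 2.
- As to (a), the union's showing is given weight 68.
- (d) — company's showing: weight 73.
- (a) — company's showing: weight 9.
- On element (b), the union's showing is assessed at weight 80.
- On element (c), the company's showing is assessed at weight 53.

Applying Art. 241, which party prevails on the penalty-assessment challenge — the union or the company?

Stage 1 — burden on union; standard: the preponderance of the evidence (weight is at least 52).
    (a): 68 − 9 = 59 ≥ 52 [met]
    (b): 80 ≥ 52 [met]
  Stage 1 carried; the burden shifts to the company.
Stage 2 — burden on company; standard: a substantially-more-likely showing (weight is at least 72).
    (c): 53 < 72 [not met]
    (d): 73 − 2 = 71 < 72 [not met]
  Stage 2 not carried; the company fails its burden.
The analysis ends at Stage 2; the union prevails.

union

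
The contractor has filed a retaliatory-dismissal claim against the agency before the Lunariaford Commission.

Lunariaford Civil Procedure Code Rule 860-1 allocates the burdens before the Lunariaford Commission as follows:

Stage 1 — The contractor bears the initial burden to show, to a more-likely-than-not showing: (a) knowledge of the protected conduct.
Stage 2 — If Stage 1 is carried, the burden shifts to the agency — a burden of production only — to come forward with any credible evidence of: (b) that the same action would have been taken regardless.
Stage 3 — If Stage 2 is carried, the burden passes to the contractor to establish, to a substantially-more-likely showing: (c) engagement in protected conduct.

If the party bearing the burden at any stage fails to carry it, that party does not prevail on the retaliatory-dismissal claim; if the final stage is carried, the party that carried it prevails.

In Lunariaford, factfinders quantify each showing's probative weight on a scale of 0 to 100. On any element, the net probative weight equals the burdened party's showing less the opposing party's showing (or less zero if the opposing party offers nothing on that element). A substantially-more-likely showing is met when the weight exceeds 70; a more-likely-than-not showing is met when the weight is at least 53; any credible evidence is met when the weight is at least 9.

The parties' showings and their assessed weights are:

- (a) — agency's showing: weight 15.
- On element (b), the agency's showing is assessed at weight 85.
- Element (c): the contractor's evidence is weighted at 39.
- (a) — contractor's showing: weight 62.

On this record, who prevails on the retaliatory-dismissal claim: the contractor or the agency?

agency

At Stage 1 the contractor must meet a more-likely-than-not showing (weight is at least 53): on (a) the weight is 62 less the opposing 15 gives net 47, < 53, so (a) does not meet the standard.
  Not every element is met, so the contractor fails to carry Stage 1.
The analysis ends at Stage 1; the agency prevails.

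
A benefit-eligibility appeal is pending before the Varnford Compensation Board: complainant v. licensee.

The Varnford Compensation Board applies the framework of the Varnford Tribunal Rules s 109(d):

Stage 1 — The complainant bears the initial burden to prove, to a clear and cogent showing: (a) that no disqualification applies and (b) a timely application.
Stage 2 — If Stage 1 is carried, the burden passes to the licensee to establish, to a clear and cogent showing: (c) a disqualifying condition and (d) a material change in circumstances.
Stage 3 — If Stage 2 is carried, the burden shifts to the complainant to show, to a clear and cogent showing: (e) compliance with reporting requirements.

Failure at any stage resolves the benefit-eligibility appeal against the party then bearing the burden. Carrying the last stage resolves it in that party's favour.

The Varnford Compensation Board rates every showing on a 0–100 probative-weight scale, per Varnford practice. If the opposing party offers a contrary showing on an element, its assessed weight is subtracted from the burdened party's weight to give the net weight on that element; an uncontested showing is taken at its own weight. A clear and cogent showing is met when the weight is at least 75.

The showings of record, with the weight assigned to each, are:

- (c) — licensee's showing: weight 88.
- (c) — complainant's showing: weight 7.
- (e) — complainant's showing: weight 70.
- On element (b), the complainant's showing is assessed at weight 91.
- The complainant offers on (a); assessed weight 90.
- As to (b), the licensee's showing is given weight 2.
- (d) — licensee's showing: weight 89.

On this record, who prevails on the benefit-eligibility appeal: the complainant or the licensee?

Stage 1 (complainant, a clear and cogent showing, weight is at least 75): (a) 90 ≥ 75 — meets; (b) net 91−2=89 ≥ 75 — meets.
  The complainant carries Stage 1; the licensee now bears the burden.
Stage 2 (licensee, a clear and cogent showing, weight is at least 75): (c) net 88−7=81 ≥ 75 — meets; (d) 89 ≥ 75 — meets.
  Stage 2 is satisfied; the onus moves to the complainant.
Stage 3 (complainant, a clear and cogent showing, weight is at least 75): (e) 70 < 75 — fails.
  The complainant does not carry Stage 3.
The licensee prevails.

licensee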